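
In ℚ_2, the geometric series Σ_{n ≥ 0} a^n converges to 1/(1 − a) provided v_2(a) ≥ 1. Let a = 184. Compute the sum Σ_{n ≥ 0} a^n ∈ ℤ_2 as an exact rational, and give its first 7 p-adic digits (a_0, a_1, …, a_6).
Σ a^n = 1/(1 − a) = -1/183;  first 7 digits = (1, 0, 0, 1, 1, 1, 1)

v_2(a) = 3 ≥ 1, so the series converges in ℤ_2 to 1/(1 − a) = 1/(1 − 184) = -1/183. Expand this rational in ℤ_2: compute digits iteratively via d_i = x_i mod 2, x_{i+1} = (x_i − d_i)/2. The first 7 digits are (1, 0, 0, 1, 1, 1, 1).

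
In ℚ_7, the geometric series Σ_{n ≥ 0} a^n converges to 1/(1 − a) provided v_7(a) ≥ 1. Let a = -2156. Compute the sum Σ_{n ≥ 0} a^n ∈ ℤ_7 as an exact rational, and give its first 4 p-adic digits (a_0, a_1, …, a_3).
Σ a^n = 1/(1 − a) = 1/2157;  first 4 digits = (1, 0, 5, 0)

v_7(a) = 2 ≥ 1, so the series converges in ℤ_7 to 1/(1 − a) = 1/(1 − (-2156)) = 1/2157. Expand this rational in ℤ_7: compute digits iteratively via d_i = x_i mod 7, x_{i+1} = (x_i − d_i)/7. The first 4 digits are (1, 0, 5, 0).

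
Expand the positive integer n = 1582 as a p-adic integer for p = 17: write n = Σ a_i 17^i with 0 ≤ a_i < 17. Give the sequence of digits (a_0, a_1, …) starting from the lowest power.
(a_0, a_1, …) = (1, 8, 5)

Repeated division by 17 gives the digits low-to-high: 1582 = 1 + 8·17^1 + 5·17^2. Digit sequence: (1, 8, 5).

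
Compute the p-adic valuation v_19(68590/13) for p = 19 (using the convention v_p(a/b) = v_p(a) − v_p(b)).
v_19(68590/13) = 3

Factor powers of 19 from the numerator and denominator of the reduced fraction: 68590 = 19^3 · 10 and 13 = 19^0 · 13. Apply v_p(a/b) = v_p(a) − v_p(b): v_19(68590/13) = 3 − 0 = 3.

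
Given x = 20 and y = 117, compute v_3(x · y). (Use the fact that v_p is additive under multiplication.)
v_3(2340) = 2

v_p(x) = 0 (factor: 20 = 3^0 · 20); v_p(y) = 2 (factor: 117 = 3^2 · 13). Additivity: v_p(xy) = v_p(x) + v_p(y) = 0 + 2 = 2. (Direct check: xy = 2340 = 3^2 · (260).)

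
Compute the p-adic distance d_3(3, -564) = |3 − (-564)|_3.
d_3(3, -564) = 1/81

Step 1 — x − y = 3 − (-564) = 567. Step 2 — v_3(567) = 4 (factor: 567 = (3^4 · 7); the sign does not affect v_p). Step 3 — |x − y|_3 = 3^{-4} = 1/81.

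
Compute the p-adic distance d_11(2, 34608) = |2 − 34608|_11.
d_11(2, 34608) = 1/1331

Step 1 — x − y = 2 − 34608 = -34606. Step 2 — v_11(-34606) = 3 (factor: -34606 = −(11^3 · 26); the sign does not affect v_p). Step 3 — |x − y|_11 = 11^{-3} = 1/1331.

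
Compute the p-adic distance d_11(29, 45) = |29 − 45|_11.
d_11(29, 45) = 1

Step 1 — x − y = 29 − 45 = -16. Step 2 — v_11(-16) = 0 (factor: -16 = −(11^0 · 16); the sign does not affect v_p). Step 3 — |x − y|_11 = 11^{0} = 1.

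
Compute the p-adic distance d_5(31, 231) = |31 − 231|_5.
d_5(31, 231) = 1/25

Step 1 — x − y = 31 − 231 = -200. Step 2 — v_5(-200) = 2 (factor: -200 = −(5^2 · 8); the sign does not affect v_p). Step 3 — |x − y|_5 = 5^{-2} = 1/25.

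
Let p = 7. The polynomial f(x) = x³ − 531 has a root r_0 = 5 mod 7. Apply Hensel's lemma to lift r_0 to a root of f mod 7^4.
r_3 = 243 (mod 2401)

Hensel: r_{i+1} = r_i − f(r_i)/f′(r_i) mod 7^{i+2}, where f′(x) = 3x². Iterate:
  r_0 = 5 (mod 7)
  r_1 = 47 (mod 49)
  r_2 = 243 (mod 343)
  r_3 = 243 (mod 2401)
Final: r = 243 with f(r) ≡ 0 mod 7^4.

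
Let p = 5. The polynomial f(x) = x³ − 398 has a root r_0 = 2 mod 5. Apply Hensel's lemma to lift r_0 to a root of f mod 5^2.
r_1 = 22 (mod 25)

Hensel: r_{i+1} = r_i − f(r_i)/f′(r_i) mod 5^{i+2}, where f′(x) = 3x². Iterate:
  r_0 = 2 (mod 5)
  r_1 = 22 (mod 25)
Final: r = 22 with f(r) ≡ 0 mod 5^2.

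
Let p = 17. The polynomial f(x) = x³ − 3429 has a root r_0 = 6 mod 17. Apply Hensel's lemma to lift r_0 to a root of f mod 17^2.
r_1 = 108 (mod 289)

Hensel: r_{i+1} = r_i − f(r_i)/f′(r_i) mod 17^{i+2}, where f′(x) = 3x². Iterate:
  r_0 = 6 (mod 17)
  r_1 = 108 (mod 289)
Final: r = 108 with f(r) ≡ 0 mod 17^2.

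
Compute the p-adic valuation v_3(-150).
v_3(-150) = 1

v_3(n) is the largest exponent k such that 3^k divides n. Factor out: -150 = -3^1 · 50. (Sign doesn't affect v_p.) So v_3(-150) = 1.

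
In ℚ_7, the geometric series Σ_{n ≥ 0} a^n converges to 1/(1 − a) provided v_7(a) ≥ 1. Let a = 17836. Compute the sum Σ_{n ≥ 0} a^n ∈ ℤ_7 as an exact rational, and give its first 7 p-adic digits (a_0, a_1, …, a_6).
Σ a^n = 1/(1 − a) = -1/17835;  first 7 digits = (1, 0, 0, 3, 0, 1, 2)

v_7(a) = 3 ≥ 1, so the series converges in ℤ_7 to 1/(1 − a) = 1/(1 − 17836) = -1/17835. Expand this rational in ℤ_7: compute digits iteratively via d_i = x_i mod 7, x_{i+1} = (x_i − d_i)/7. The first 7 digits are (1, 0, 0, 3, 0, 1, 2).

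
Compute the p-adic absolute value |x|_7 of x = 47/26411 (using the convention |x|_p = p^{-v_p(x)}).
|47/26411|_7 = 2401

Step 1 — compute v_7(x) by factoring powers of 7 out of the numerator and denominator: v_7(47/26411) = -4. Step 2 — apply |x|_p = p^{-v_p(x)} = 7^{4} = 2401.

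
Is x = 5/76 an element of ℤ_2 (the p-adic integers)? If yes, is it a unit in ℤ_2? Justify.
x ∉ ℤ_2 (v_2(x) = -2 < 0)

ℤ_2 = {x ∈ ℚ_2 : v_2(x) ≥ 0} and ℤ_2^× = {x ∈ ℤ_2 : v_2(x) = 0}. Here v_2(5/76) = v_2(num) − v_2(den) = -2; compare against these criteria.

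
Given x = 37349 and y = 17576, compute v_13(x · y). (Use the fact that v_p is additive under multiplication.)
v_13(656446024) = 6

v_p(x) = 3 (factor: 37349 = 13^3 · 17); v_p(y) = 3 (factor: 17576 = 13^3 · 8). Additivity: v_p(xy) = v_p(x) + v_p(y) = 3 + 3 = 6. (Direct check: xy = 656446024 = 13^6 · (136).)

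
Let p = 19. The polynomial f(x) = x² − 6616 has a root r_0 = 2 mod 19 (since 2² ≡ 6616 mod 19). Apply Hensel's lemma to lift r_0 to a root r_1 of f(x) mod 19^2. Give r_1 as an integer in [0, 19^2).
r_1 = 211 (mod 361)

Hensel's recurrence: r_{i+1} = r_i − f(r_i)·(f′(r_i))^{-1} mod 19^{i+2}, with f′(x) = 2x. Iterate:
  r_0 = 2 (mod 19)
  r_1 = 211 (mod 361)
Final: r_1 = 211, and one checks f(r_1) ≡ 0 mod 19^2.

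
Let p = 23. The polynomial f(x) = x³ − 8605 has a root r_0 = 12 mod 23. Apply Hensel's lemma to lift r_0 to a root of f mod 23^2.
r_1 = 12 (mod 529)

Hensel: r_{i+1} = r_i − f(r_i)/f′(r_i) mod 23^{i+2}, where f′(x) = 3x². Iterate:
  r_0 = 12 (mod 23)
  r_1 = 12 (mod 529)
Final: r = 12 with f(r) ≡ 0 mod 23^2.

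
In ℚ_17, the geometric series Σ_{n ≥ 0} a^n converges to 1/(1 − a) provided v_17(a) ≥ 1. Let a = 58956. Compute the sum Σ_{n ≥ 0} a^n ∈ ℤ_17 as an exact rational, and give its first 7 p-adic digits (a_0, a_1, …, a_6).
Σ a^n = 1/(1 − a) = -1/58955;  first 7 digits = (1, 0, 0, 12, 0, 0, 8)

v_17(a) = 3 ≥ 1, so the series converges in ℤ_17 to 1/(1 − a) = 1/(1 − 58956) = -1/58955. Expand this rational in ℤ_17: compute digits iteratively via d_i = x_i mod 17, x_{i+1} = (x_i − d_i)/17. The first 7 digits are (1, 0, 0, 12, 0, 0, 8).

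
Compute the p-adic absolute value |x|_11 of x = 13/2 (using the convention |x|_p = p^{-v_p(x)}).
|13/2|_11 = 1

Step 1 — compute v_11(x) by factoring powers of 11 out of the numerator and denominator: v_11(13/2) = 0. Step 2 — apply |x|_p = p^{-v_p(x)} = 11^{0} = 1.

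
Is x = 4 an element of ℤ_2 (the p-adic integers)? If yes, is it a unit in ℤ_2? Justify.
x ∈ ℤ_2 but not a unit; v_2(x) = 2 > 0

ℤ_2 = {x ∈ ℚ_2 : v_2(x) ≥ 0} and ℤ_2^× = {x ∈ ℤ_2 : v_2(x) = 0}. Here v_2(4) = v_2(num) − v_2(den) = 2; compare against these criteria.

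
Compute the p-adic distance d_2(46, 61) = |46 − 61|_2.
d_2(46, 61) = 1

Step 1 — x − y = 46 − 61 = -15. Step 2 — v_2(-15) = 0 (factor: -15 = −(2^0 · 15); the sign does not affect v_p). Step 3 — |x − y|_2 = 2^{0} = 1.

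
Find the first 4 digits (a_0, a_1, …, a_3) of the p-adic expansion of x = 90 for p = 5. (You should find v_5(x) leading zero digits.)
(a_0, …, a_3) = (0, 3, 3, 0)

v_5(90) = 1, so a_0 = ... = a_0 = 0. Factor out: x = 5^1 · u with u = 18 a unit in ℤ_5. Expand u iteratively via a_{v+i} = u_i mod 5, u_{i+1} = (u_i − a_{v+i})/5:
  u_0 = 18;  a_1 = 3;  u_1 = (u_0 − 3)/5 = 3
  u_1 = 3;  a_2 = 3;  u_2 = (u_1 − 3)/5 = 0
  u_2 = 0;  a_3 = 0;  u_3 = (u_2 − 0)/5 = 0
Digits: (0, 3, 3, 0).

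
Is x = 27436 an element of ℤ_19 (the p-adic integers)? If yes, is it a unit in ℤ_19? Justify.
x ∈ ℤ_19 but not a unit; v_19(x) = 3 > 0

ℤ_19 = {x ∈ ℚ_19 : v_19(x) ≥ 0} and ℤ_19^× = {x ∈ ℤ_19 : v_19(x) = 0}. Here v_19(27436) = v_19(num) − v_19(den) = 3; compare against these criteria.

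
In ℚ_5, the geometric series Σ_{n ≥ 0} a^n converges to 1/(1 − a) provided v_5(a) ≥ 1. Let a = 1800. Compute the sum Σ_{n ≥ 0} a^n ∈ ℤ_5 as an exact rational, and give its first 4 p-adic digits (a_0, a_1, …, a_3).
Σ a^n = 1/(1 − a) = -1/1799;  first 4 digits = (1, 0, 2, 4)

v_5(a) = 2 ≥ 1, so the series converges in ℤ_5 to 1/(1 − a) = 1/(1 − 1800) = -1/1799. Expand this rational in ℤ_5: compute digits iteratively via d_i = x_i mod 5, x_{i+1} = (x_i − d_i)/5. The first 4 digits are (1, 0, 2, 4).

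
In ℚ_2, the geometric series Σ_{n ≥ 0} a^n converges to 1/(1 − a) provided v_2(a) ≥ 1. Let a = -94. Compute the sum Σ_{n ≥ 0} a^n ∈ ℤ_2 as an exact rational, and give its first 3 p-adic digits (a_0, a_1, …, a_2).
Σ a^n = 1/(1 − a) = 1/95;  first 3 digits = (1, 1, 1)

v_2(a) = 1 ≥ 1, so the series converges in ℤ_2 to 1/(1 − a) = 1/(1 − (-94)) = 1/95. Expand this rational in ℤ_2: compute digits iteratively via d_i = x_i mod 2, x_{i+1} = (x_i − d_i)/2. The first 3 digits are (1, 1, 1).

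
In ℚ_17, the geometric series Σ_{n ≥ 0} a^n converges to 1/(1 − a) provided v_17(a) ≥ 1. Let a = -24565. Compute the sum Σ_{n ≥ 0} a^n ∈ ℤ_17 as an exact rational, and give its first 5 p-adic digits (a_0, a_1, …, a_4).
Σ a^n = 1/(1 − a) = 1/24566;  first 5 digits = (1, 0, 0, 12, 16)

v_17(a) = 3 ≥ 1, so the series converges in ℤ_17 to 1/(1 − a) = 1/(1 − (-24565)) = 1/24566. Expand this rational in ℤ_17: compute digits iteratively via d_i = x_i mod 17, x_{i+1} = (x_i − d_i)/17. The first 5 digits are (1, 0, 0, 12, 16).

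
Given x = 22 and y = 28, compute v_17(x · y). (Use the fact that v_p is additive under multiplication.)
v_17(616) = 0

v_p(x) = 0 (factor: 22 = 17^0 · 22); v_p(y) = 0 (factor: 28 = 17^0 · 28). Additivity: v_p(xy) = v_p(x) + v_p(y) = 0 + 0 = 0. (Direct check: xy = 616 = 17^0 · (616).)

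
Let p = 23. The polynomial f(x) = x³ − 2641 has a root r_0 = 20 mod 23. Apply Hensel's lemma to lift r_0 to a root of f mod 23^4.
r_3 = 85304 (mod 279841)

Hensel: r_{i+1} = r_i − f(r_i)/f′(r_i) mod 23^{i+2}, where f′(x) = 3x². Iterate:
  r_0 = 20 (mod 23)
  r_1 = 135 (mod 529)
  r_2 = 135 (mod 12167)
  r_3 = 85304 (mod 279841)
Final: r = 85304 with f(r) ≡ 0 mod 23^4.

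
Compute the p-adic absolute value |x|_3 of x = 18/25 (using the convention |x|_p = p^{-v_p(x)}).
|18/25|_3 = 1/9

Step 1 — compute v_3(x) by factoring powers of 3 out of the numerator and denominator: v_3(18/25) = 2. Step 2 — apply |x|_p = p^{-v_p(x)} = 3^{-2} = 1/9.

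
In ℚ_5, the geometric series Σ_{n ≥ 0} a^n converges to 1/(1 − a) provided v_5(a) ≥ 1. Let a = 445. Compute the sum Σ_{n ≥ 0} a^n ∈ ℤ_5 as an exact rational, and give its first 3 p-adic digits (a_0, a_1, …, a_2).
Σ a^n = 1/(1 − a) = -1/444;  first 3 digits = (1, 4, 3)

v_5(a) = 1 ≥ 1, so the series converges in ℤ_5 to 1/(1 − a) = 1/(1 − 445) = -1/444. Expand this rational in ℤ_5: compute digits iteratively via d_i = x_i mod 5, x_{i+1} = (x_i − d_i)/5. The first 3 digits are (1, 4, 3).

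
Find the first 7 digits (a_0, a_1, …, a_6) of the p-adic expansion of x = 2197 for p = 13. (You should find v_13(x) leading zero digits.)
(a_0, …, a_6) = (0, 0, 0, 1, 0, 0, 0)

v_13(2197) = 3, so a_0 = ... = a_2 = 0. Factor out: x = 13^3 · u with u = 1 a unit in ℤ_13. Expand u iteratively via a_{v+i} = u_i mod 13, u_{i+1} = (u_i − a_{v+i})/13:
  u_0 = 1;  a_3 = 1;  u_1 = (u_0 − 1)/13 = 0
  u_1 = 0;  a_4 = 0;  u_2 = (u_1 − 0)/13 = 0
  u_2 = 0;  a_5 = 0;  u_3 = (u_2 − 0)/13 = 0
  u_3 = 0;  a_6 = 0;  u_4 = (u_3 − 0)/13 = 0
Digits: (0, 0, 0, 1, 0, 0, 0).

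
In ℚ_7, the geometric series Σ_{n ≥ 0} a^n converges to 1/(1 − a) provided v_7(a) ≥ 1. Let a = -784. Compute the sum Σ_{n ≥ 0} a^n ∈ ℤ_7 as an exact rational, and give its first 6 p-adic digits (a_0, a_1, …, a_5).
Σ a^n = 1/(1 − a) = 1/785;  first 6 digits = (1, 0, 5, 4, 3, 1)

v_7(a) = 2 ≥ 1, so the series converges in ℤ_7 to 1/(1 − a) = 1/(1 − (-784)) = 1/785. Expand this rational in ℤ_7: compute digits iteratively via d_i = x_i mod 7, x_{i+1} = (x_i − d_i)/7. The first 6 digits are (1, 0, 5, 4, 3, 1).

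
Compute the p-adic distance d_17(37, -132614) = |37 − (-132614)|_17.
d_17(37, -132614) = 1/4913

Step 1 — x − y = 37 − (-132614) = 132651. Step 2 — v_17(132651) = 3 (factor: 132651 = (17^3 · 27); the sign does not affect v_p). Step 3 — |x − y|_17 = 17^{-3} = 1/4913.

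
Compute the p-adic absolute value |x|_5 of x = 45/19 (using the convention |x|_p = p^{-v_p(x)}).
|45/19|_5 = 1/5

Step 1 — compute v_5(x) by factoring powers of 5 out of the numerator and denominator: v_5(45/19) = 1. Step 2 — apply |x|_p = p^{-v_p(x)} = 5^{-1} = 1/5.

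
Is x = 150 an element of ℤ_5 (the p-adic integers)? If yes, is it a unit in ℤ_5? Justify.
x ∈ ℤ_5 but not a unit; v_5(x) = 2 > 0

ℤ_5 = {x ∈ ℚ_5 : v_5(x) ≥ 0} and ℤ_5^× = {x ∈ ℤ_5 : v_5(x) = 0}. Here v_5(150) = v_5(num) − v_5(den) = 2; compare against these criteria.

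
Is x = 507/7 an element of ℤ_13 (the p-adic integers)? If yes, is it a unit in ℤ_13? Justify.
x ∈ ℤ_13 but not a unit; v_13(x) = 2 > 0

ℤ_13 = {x ∈ ℚ_13 : v_13(x) ≥ 0} and ℤ_13^× = {x ∈ ℤ_13 : v_13(x) = 0}. Here v_13(507/7) = v_13(num) − v_13(den) = 2; compare against these criteria.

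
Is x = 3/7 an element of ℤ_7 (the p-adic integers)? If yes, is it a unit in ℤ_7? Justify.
x ∉ ℤ_7 (v_7(x) = -1 < 0)

ℤ_7 = {x ∈ ℚ_7 : v_7(x) ≥ 0} and ℤ_7^× = {x ∈ ℤ_7 : v_7(x) = 0}. Here v_7(3/7) = v_7(num) − v_7(den) = -1; compare against these criteria.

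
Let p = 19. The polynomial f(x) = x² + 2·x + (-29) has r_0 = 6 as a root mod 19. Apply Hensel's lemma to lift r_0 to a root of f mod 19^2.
r_1 = 82 (mod 361)

Hensel: r_{i+1} = r_i − f(r_i)·(f′(r_i))^{-1} mod 19^{i+2}, f′(x) = 2x + 2. Iterate:
  r_0 = 6 (mod 19)
  r_1 = 82 (mod 361)
Final: r = 82 satisfies f(r) ≡ 0 mod 19^2.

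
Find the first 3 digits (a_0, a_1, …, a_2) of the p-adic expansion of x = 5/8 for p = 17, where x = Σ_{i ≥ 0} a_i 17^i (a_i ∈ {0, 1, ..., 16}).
(a_0, …, a_2) = (7, 6, 6)

v_17(5/8) = 0 (numerator and denominator both coprime to 17), so x ∈ ℤ_17^×. Compute digits iteratively via a_i = x_i mod 17, x_{i+1} = (x_i − a_i)/17, with x_0 = x:
  x_0 = 5/8;  a_0 = 7;  x_1 = (x_0 − 7)/17 = -3/8
  x_1 = -3/8;  a_1 = 6;  x_2 = (x_1 − 6)/17 = -3/8
  x_2 = -3/8;  a_2 = 6;  x_3 = (x_2 − 6)/17 = -3/8
Digits: (7, 6, 6).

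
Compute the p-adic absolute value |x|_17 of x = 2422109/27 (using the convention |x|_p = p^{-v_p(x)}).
|2422109/27|_17 = 1/83521

Step 1 — compute v_17(x) by factoring powers of 17 out of the numerator and denominator: v_17(2422109/27) = 4. Step 2 — apply |x|_p = p^{-v_p(x)} = 17^{-4} = 1/83521.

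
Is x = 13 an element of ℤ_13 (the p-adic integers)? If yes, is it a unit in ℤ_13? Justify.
x ∈ ℤ_13 but not a unit; v_13(x) = 1 > 0

ℤ_13 = {x ∈ ℚ_13 : v_13(x) ≥ 0} and ℤ_13^× = {x ∈ ℤ_13 : v_13(x) = 0}. Here v_13(13) = v_13(num) − v_13(den) = 1; compare against these criteria.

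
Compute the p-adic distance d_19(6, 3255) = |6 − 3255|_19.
d_19(6, 3255) = 1/361

Step 1 — x − y = 6 − 3255 = -3249. Step 2 — v_19(-3249) = 2 (factor: -3249 = −(19^2 · 9); the sign does not affect v_p). Step 3 — |x − y|_19 = 19^{-2} = 1/361.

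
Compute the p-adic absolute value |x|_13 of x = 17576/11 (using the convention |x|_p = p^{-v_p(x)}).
|17576/11|_13 = 1/2197

Step 1 — compute v_13(x) by factoring powers of 13 out of the numerator and denominator: v_13(17576/11) = 3. Step 2 — apply |x|_p = p^{-v_p(x)} = 13^{-3} = 1/2197.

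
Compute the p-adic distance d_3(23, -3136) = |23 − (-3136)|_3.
d_3(23, -3136) = 1/243

Step 1 — x − y = 23 − (-3136) = 3159. Step 2 — v_3(3159) = 5 (factor: 3159 = (3^5 · 13); the sign does not affect v_p). Step 3 — |x − y|_3 = 3^{-5} = 1/243.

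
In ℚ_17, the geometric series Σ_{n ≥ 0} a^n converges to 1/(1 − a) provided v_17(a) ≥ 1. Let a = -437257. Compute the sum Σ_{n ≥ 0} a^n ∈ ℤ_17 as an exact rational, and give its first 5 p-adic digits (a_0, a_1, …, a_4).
Σ a^n = 1/(1 − a) = 1/437258;  first 5 digits = (1, 0, 0, 13, 11)

v_17(a) = 3 ≥ 1, so the series converges in ℤ_17 to 1/(1 − a) = 1/(1 − (-437257)) = 1/437258. Expand this rational in ℤ_17: compute digits iteratively via d_i = x_i mod 17, x_{i+1} = (x_i − d_i)/17. The first 5 digits are (1, 0, 0, 13, 11).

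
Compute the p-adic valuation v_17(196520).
v_17(196520) = 3

v_17(n) is the largest exponent k such that 17^k divides n. Factor out: 196520 = 17^3 · 40. (Sign doesn't affect v_p.) So v_17(196520) = 3.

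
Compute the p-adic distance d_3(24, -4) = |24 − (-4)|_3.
d_3(24, -4) = 1

Step 1 — x − y = 24 − (-4) = 28. Step 2 — v_3(28) = 0 (factor: 28 = (3^0 · 28); the sign does not affect v_p). Step 3 — |x − y|_3 = 3^{0} = 1.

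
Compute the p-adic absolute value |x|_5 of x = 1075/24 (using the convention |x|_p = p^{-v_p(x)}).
|1075/24|_5 = 1/25

Step 1 — compute v_5(x) by factoring powers of 5 out of the numerator and denominator: v_5(1075/24) = 2. Step 2 — apply |x|_p = p^{-v_p(x)} = 5^{-2} = 1/25.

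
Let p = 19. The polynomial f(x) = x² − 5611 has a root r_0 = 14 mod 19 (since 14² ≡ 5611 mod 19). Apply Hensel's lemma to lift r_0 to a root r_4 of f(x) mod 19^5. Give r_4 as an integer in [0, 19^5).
r_4 = 675084 (mod 2476099)

Hensel's recurrence: r_{i+1} = r_i − f(r_i)·(f′(r_i))^{-1} mod 19^{i+2}, with f′(x) = 2x. Iterate:
  r_0 = 14 (mod 19)
  r_1 = 14 (mod 361)
  r_2 = 2902 (mod 6859)
  r_3 = 23479 (mod 130321)
  r_4 = 675084 (mod 2476099)
Final: r_4 = 675084, and one checks f(r_4) ≡ 0 mod 19^5.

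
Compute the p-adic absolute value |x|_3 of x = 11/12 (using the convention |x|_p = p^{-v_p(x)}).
|11/12|_3 = 3

Step 1 — compute v_3(x) by factoring powers of 3 out of the numerator and denominator: v_3(11/12) = -1. Step 2 — apply |x|_p = p^{-v_p(x)} = 3^{1} = 3.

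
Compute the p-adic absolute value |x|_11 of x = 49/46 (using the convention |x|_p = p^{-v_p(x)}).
|49/46|_11 = 1

Step 1 — compute v_11(x) by factoring powers of 11 out of the numerator and denominator: v_11(49/46) = 0. Step 2 — apply |x|_p = p^{-v_p(x)} = 11^{0} = 1.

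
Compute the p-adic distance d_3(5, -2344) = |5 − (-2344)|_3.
d_3(5, -2344) = 1/81

Step 1 — x − y = 5 − (-2344) = 2349. Step 2 — v_3(2349) = 4 (factor: 2349 = (3^4 · 29); the sign does not affect v_p). Step 3 — |x − y|_3 = 3^{-4} = 1/81.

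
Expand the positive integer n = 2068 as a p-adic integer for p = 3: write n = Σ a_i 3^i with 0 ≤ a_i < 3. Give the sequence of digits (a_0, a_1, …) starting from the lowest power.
(a_0, a_1, …) = (1, 2, 1, 1, 1, 2, 2)

Repeated division by 3 gives the digits low-to-high: 2068 = 1 + 2·3^1 + 1·3^2 + 1·3^3 + 1·3^4 + 2·3^5 + 2·3^6. Digit sequence: (1, 2, 1, 1, 1, 2, 2).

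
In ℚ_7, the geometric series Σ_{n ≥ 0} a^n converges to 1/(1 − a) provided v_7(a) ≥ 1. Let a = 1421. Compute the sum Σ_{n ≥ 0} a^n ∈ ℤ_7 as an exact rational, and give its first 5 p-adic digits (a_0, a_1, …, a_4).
Σ a^n = 1/(1 − a) = -1/1420;  first 5 digits = (1, 0, 1, 4, 1)

v_7(a) = 2 ≥ 1, so the series converges in ℤ_7 to 1/(1 − a) = 1/(1 − 1421) = -1/1420. Expand this rational in ℤ_7: compute digits iteratively via d_i = x_i mod 7, x_{i+1} = (x_i − d_i)/7. The first 5 digits are (1, 0, 1, 4, 1).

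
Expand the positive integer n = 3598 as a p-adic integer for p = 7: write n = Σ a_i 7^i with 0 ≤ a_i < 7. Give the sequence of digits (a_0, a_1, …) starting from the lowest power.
(a_0, a_1, …) = (0, 3, 3, 3, 1)

Repeated division by 7 gives the digits low-to-high: 3598 = 3·7^1 + 3·7^2 + 3·7^3 + 1·7^4. Digit sequence: (0, 3, 3, 3, 1).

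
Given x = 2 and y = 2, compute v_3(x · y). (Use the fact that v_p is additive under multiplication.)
v_3(4) = 0

v_p(x) = 0 (factor: 2 = 3^0 · 2); v_p(y) = 0 (factor: 2 = 3^0 · 2). Additivity: v_p(xy) = v_p(x) + v_p(y) = 0 + 0 = 0. (Direct check: xy = 4 = 3^0 · (4).)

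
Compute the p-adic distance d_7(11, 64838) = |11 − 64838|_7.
d_7(11, 64838) = 1/2401

Step 1 — x − y = 11 − 64838 = -64827. Step 2 — v_7(-64827) = 4 (factor: -64827 = −(7^4 · 27); the sign does not affect v_p). Step 3 — |x − y|_7 = 7^{-4} = 1/2401.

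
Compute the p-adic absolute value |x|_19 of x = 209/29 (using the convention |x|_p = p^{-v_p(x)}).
|209/29|_19 = 1/19

Step 1 — compute v_19(x) by factoring powers of 19 out of the numerator and denominator: v_19(209/29) = 1. Step 2 — apply |x|_p = p^{-v_p(x)} = 19^{-1} = 1/19.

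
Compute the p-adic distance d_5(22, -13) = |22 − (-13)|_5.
d_5(22, -13) = 1/5

Step 1 — x − y = 22 − (-13) = 35. Step 2 — v_5(35) = 1 (factor: 35 = (5^1 · 7); the sign does not affect v_p). Step 3 — |x − y|_5 = 5^{-1} = 1/5.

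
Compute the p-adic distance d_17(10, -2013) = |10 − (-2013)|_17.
d_17(10, -2013) = 1/289

Step 1 — x − y = 10 − (-2013) = 2023. Step 2 — v_17(2023) = 2 (factor: 2023 = (17^2 · 7); the sign does not affect v_p). Step 3 — |x − y|_17 = 17^{-2} = 1/289.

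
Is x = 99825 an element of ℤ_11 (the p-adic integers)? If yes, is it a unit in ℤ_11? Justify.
x ∈ ℤ_11 but not a unit; v_11(x) = 3 > 0

ℤ_11 = {x ∈ ℚ_11 : v_11(x) ≥ 0} and ℤ_11^× = {x ∈ ℤ_11 : v_11(x) = 0}. Here v_11(99825) = v_11(num) − v_11(den) = 3; compare against these criteria.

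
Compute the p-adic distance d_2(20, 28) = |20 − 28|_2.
d_2(20, 28) = 1/8

Step 1 — x − y = 20 − 28 = -8. Step 2 — v_2(-8) = 3 (factor: -8 = −(2^3 · 1); the sign does not affect v_p). Step 3 — |x − y|_2 = 2^{-3} = 1/8.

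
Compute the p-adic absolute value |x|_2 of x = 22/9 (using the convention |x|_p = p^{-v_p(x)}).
|22/9|_2 = 1/2

Step 1 — compute v_2(x) by factoring powers of 2 out of the numerator and denominator: v_2(22/9) = 1. Step 2 — apply |x|_p = p^{-v_p(x)} = 2^{-1} = 1/2.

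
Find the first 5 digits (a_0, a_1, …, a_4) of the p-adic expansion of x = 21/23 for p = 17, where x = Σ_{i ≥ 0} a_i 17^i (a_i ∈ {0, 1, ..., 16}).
(a_0, …, a_4) = (12, 6, 7, 4, 16)

v_17(21/23) = 0 (numerator and denominator both coprime to 17), so x ∈ ℤ_17^×. Compute digits iteratively via a_i = x_i mod 17, x_{i+1} = (x_i − a_i)/17, with x_0 = x:
  x_0 = 21/23;  a_0 = 12;  x_1 = (x_0 − 12)/17 = -15/23
  x_1 = -15/23;  a_1 = 6;  x_2 = (x_1 − 6)/17 = -9/23
  x_2 = -9/23;  a_2 = 7;  x_3 = (x_2 − 7)/17 = -10/23
  x_3 = -10/23;  a_3 = 4;  x_4 = (x_3 − 4)/17 = -6/23
  x_4 = -6/23;  a_4 = 16;  x_5 = (x_4 − 16)/17 = -22/23
Digits: (12, 6, 7, 4, 16).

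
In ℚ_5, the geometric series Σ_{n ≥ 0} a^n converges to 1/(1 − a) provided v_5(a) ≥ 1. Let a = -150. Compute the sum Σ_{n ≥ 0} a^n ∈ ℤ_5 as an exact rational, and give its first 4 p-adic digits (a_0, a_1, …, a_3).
Σ a^n = 1/(1 − a) = 1/151;  first 4 digits = (1, 0, 4, 3)

v_5(a) = 2 ≥ 1, so the series converges in ℤ_5 to 1/(1 − a) = 1/(1 − (-150)) = 1/151. Expand this rational in ℤ_5: compute digits iteratively via d_i = x_i mod 5, x_{i+1} = (x_i − d_i)/5. The first 4 digits are (1, 0, 4, 3).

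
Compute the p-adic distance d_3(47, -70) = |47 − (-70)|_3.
d_3(47, -70) = 1/9

Step 1 — x − y = 47 − (-70) = 117. Step 2 — v_3(117) = 2 (factor: 117 = (3^2 · 13); the sign does not affect v_p). Step 3 — |x − y|_3 = 3^{-2} = 1/9.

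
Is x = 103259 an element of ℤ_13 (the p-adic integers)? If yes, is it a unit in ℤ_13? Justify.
x ∈ ℤ_13 but not a unit; v_13(x) = 3 > 0

ℤ_13 = {x ∈ ℚ_13 : v_13(x) ≥ 0} and ℤ_13^× = {x ∈ ℤ_13 : v_13(x) = 0}. Here v_13(103259) = v_13(num) − v_13(den) = 3; compare against these criteria.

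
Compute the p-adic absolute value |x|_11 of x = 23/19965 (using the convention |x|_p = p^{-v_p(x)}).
|23/19965|_11 = 1331

Step 1 — compute v_11(x) by factoring powers of 11 out of the numerator and denominator: v_11(23/19965) = -3. Step 2 — apply |x|_p = p^{-v_p(x)} = 11^{3} = 1331.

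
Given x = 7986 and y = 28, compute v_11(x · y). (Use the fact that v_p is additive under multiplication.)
v_11(223608) = 3

v_p(x) = 3 (factor: 7986 = 11^3 · 6); v_p(y) = 0 (factor: 28 = 11^0 · 28). Additivity: v_p(xy) = v_p(x) + v_p(y) = 3 + 0 = 3. (Direct check: xy = 223608 = 11^3 · (168).)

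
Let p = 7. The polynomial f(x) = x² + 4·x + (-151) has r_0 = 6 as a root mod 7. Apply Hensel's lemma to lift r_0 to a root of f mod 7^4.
r_3 = 2085 (mod 2401)

Hensel: r_{i+1} = r_i − f(r_i)·(f′(r_i))^{-1} mod 7^{i+2}, f′(x) = 2x + 4. Iterate:
  r_0 = 6 (mod 7)
  r_1 = 27 (mod 49)
  r_2 = 27 (mod 343)
  r_3 = 2085 (mod 2401)
Final: r = 2085 satisfies f(r) ≡ 0 mod 7^4.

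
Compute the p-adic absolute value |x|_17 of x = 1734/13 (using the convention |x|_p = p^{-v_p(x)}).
|1734/13|_17 = 1/289

Step 1 — compute v_17(x) by factoring powers of 17 out of the numerator and denominator: v_17(1734/13) = 2. Step 2 — apply |x|_p = p^{-v_p(x)} = 17^{-2} = 1/289.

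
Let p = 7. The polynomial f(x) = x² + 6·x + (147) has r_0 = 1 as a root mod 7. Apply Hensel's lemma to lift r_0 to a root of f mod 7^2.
r_1 = 43 (mod 49)

Hensel: r_{i+1} = r_i − f(r_i)·(f′(r_i))^{-1} mod 7^{i+2}, f′(x) = 2x + 6. Iterate:
  r_0 = 1 (mod 7)
  r_1 = 43 (mod 49)
Final: r = 43 satisfies f(r) ≡ 0 mod 7^2.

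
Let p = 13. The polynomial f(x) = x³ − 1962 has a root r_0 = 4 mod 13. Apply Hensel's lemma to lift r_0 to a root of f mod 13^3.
r_2 = 1473 (mod 2197)

Hensel: r_{i+1} = r_i − f(r_i)/f′(r_i) mod 13^{i+2}, where f′(x) = 3x². Iterate:
  r_0 = 4 (mod 13)
  r_1 = 121 (mod 169)
  r_2 = 1473 (mod 2197)
Final: r = 1473 with f(r) ≡ 0 mod 13^3.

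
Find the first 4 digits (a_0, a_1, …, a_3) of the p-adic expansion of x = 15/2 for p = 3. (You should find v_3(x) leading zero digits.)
(a_0, …, a_3) = (0, 1, 2, 1)

v_3(15/2) = 1, so a_0 = ... = a_0 = 0. Factor out: x = 3^1 · u with u = 5/2 a unit in ℤ_3. Expand u iteratively via a_{v+i} = u_i mod 3, u_{i+1} = (u_i − a_{v+i})/3:
  u_0 = 5/2;  a_1 = 1;  u_1 = (u_0 − 1)/3 = 1/2
  u_1 = 1/2;  a_2 = 2;  u_2 = (u_1 − 2)/3 = -1/2
  u_2 = -1/2;  a_3 = 1;  u_3 = (u_2 − 1)/3 = -1/2
Digits: (0, 1, 2, 1).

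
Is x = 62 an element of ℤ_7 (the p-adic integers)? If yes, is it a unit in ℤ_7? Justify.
x ∈ ℤ_7^× (unit); v_7(x) = 0

ℤ_7 = {x ∈ ℚ_7 : v_7(x) ≥ 0} and ℤ_7^× = {x ∈ ℤ_7 : v_7(x) = 0}. Here v_7(62) = v_7(num) − v_7(den) = 0; compare against these criteria.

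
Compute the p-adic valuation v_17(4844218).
v_17(4844218) = 4

v_17(n) is the largest exponent k such that 17^k divides n. Factor out: 4844218 = 17^4 · 58. (Sign doesn't affect v_p.) So v_17(4844218) = 4.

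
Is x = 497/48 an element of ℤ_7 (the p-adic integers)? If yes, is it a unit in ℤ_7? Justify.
x ∈ ℤ_7 but not a unit; v_7(x) = 1 > 0

ℤ_7 = {x ∈ ℚ_7 : v_7(x) ≥ 0} and ℤ_7^× = {x ∈ ℤ_7 : v_7(x) = 0}. Here v_7(497/48) = v_7(num) − v_7(den) = 1; compare against these criteria.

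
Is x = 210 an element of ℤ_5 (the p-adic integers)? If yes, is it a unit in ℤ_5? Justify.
x ∈ ℤ_5 but not a unit; v_5(x) = 1 > 0

ℤ_5 = {x ∈ ℚ_5 : v_5(x) ≥ 0} and ℤ_5^× = {x ∈ ℤ_5 : v_5(x) = 0}. Here v_5(210) = v_5(num) − v_5(den) = 1; compare against these criteria.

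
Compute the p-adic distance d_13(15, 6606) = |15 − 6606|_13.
d_13(15, 6606) = 1/2197

Step 1 — x − y = 15 − 6606 = -6591. Step 2 — v_13(-6591) = 3 (factor: -6591 = −(13^3 · 3); the sign does not affect v_p). Step 3 — |x − y|_13 = 13^{-3} = 1/2197.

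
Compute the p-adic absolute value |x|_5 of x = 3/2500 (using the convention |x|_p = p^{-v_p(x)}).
|3/2500|_5 = 625

Step 1 — compute v_5(x) by factoring powers of 5 out of the numerator and denominator: v_5(3/2500) = -4. Step 2 — apply |x|_p = p^{-v_p(x)} = 5^{4} = 625.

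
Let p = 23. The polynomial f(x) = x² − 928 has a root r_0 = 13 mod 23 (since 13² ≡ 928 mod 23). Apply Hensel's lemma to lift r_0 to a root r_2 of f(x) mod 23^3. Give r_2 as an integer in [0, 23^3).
r_2 = 1324 (mod 12167)

Hensel's recurrence: r_{i+1} = r_i − f(r_i)·(f′(r_i))^{-1} mod 23^{i+2}, with f′(x) = 2x. Iterate:
  r_0 = 13 (mod 23)
  r_1 = 266 (mod 529)
  r_2 = 1324 (mod 12167)
Final: r_2 = 1324, and one checks f(r_2) ≡ 0 mod 23^3.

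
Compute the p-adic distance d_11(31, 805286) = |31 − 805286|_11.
d_11(31, 805286) = 1/161051

Step 1 — x − y = 31 − 805286 = -805255. Step 2 — v_11(-805255) = 5 (factor: -805255 = −(11^5 · 5); the sign does not affect v_p). Step 3 — |x − y|_11 = 11^{-5} = 1/161051.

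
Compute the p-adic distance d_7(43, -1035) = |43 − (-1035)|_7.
d_7(43, -1035) = 1/49

Step 1 — x − y = 43 − (-1035) = 1078. Step 2 — v_7(1078) = 2 (factor: 1078 = (7^2 · 22); the sign does not affect v_p). Step 3 — |x − y|_7 = 7^{-2} = 1/49.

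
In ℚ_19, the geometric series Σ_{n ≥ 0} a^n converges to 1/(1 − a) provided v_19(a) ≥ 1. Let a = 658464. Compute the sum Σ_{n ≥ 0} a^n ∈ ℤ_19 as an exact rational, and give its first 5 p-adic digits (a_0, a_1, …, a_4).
Σ a^n = 1/(1 − a) = -1/658463;  first 5 digits = (1, 0, 0, 1, 5)

v_19(a) = 3 ≥ 1, so the series converges in ℤ_19 to 1/(1 − a) = 1/(1 − 658464) = -1/658463. Expand this rational in ℤ_19: compute digits iteratively via d_i = x_i mod 19, x_{i+1} = (x_i − d_i)/19. The first 5 digits are (1, 0, 0, 1, 5).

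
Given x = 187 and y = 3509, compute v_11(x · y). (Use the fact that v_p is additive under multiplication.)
v_11(656183) = 3

v_p(x) = 1 (factor: 187 = 11^1 · 17); v_p(y) = 2 (factor: 3509 = 11^2 · 29). Additivity: v_p(xy) = v_p(x) + v_p(y) = 1 + 2 = 3. (Direct check: xy = 656183 = 11^3 · (493).)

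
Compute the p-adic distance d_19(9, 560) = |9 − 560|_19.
d_19(9, 560) = 1/19

Step 1 — x − y = 9 − 560 = -551. Step 2 — v_19(-551) = 1 (factor: -551 = −(19^1 · 29); the sign does not affect v_p). Step 3 — |x − y|_19 = 19^{-1} = 1/19.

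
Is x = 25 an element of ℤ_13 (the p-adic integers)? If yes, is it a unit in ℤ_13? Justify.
x ∈ ℤ_13^× (unit); v_13(x) = 0

ℤ_13 = {x ∈ ℚ_13 : v_13(x) ≥ 0} and ℤ_13^× = {x ∈ ℤ_13 : v_13(x) = 0}. Here v_13(25) = v_13(num) − v_13(den) = 0; compare against these criteria.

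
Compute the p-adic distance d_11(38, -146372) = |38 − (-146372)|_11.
d_11(38, -146372) = 1/14641

Step 1 — x − y = 38 − (-146372) = 146410. Step 2 — v_11(146410) = 4 (factor: 146410 = (11^4 · 10); the sign does not affect v_p). Step 3 — |x − y|_11 = 11^{-4} = 1/14641.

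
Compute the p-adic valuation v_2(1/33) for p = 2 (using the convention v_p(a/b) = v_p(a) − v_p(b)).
v_2(1/33) = 0

Factor powers of 2 from the numerator and denominator of the reduced fraction: 1 = 2^0 · 1 and 33 = 2^0 · 33. Apply v_p(a/b) = v_p(a) − v_p(b): v_2(1/33) = 0 − 0 = 0.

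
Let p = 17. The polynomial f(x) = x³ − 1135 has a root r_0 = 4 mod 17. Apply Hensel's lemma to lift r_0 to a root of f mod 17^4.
r_3 = 2248 (mod 83521)

Hensel: r_{i+1} = r_i − f(r_i)/f′(r_i) mod 17^{i+2}, where f′(x) = 3x². Iterate:
  r_0 = 4 (mod 17)
  r_1 = 225 (mod 289)
  r_2 = 2248 (mod 4913)
  r_3 = 2248 (mod 83521)
Final: r = 2248 with f(r) ≡ 0 mod 17^4.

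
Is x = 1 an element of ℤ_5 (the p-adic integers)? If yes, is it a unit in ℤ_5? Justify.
x ∈ ℤ_5^× (unit); v_5(x) = 0

ℤ_5 = {x ∈ ℚ_5 : v_5(x) ≥ 0} and ℤ_5^× = {x ∈ ℤ_5 : v_5(x) = 0}. Here v_5(1) = v_5(num) − v_5(den) = 0; compare against these criteria.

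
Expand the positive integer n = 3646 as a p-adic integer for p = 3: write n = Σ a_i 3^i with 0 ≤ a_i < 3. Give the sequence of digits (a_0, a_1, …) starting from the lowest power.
(a_0, a_1, …) = (1, 0, 0, 0, 0, 0, 2, 1)

Repeated division by 3 gives the digits low-to-high: 3646 = 1 + 2·3^6 + 1·3^7. Digit sequence: (1, 0, 0, 0, 0, 0, 2, 1).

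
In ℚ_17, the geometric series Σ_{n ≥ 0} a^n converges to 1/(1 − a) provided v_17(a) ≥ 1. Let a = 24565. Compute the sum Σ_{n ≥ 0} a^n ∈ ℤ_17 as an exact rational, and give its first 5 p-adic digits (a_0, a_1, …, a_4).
Σ a^n = 1/(1 − a) = -1/24564;  first 5 digits = (1, 0, 0, 5, 0)

v_17(a) = 3 ≥ 1, so the series converges in ℤ_17 to 1/(1 − a) = 1/(1 − 24565) = -1/24564. Expand this rational in ℤ_17: compute digits iteratively via d_i = x_i mod 17, x_{i+1} = (x_i − d_i)/17. The first 5 digits are (1, 0, 0, 5, 0).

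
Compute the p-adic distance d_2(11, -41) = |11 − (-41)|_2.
d_2(11, -41) = 1/4

Step 1 — x − y = 11 − (-41) = 52. Step 2 — v_2(52) = 2 (factor: 52 = (2^2 · 13); the sign does not affect v_p). Step 3 — |x − y|_2 = 2^{-2} = 1/4.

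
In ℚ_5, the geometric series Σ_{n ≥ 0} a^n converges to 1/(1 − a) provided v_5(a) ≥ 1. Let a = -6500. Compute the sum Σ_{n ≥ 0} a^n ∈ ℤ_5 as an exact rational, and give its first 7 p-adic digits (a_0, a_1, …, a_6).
Σ a^n = 1/(1 − a) = 1/6501;  first 7 digits = (1, 0, 0, 3, 4, 2, 3)

v_5(a) = 3 ≥ 1, so the series converges in ℤ_5 to 1/(1 − a) = 1/(1 − (-6500)) = 1/6501. Expand this rational in ℤ_5: compute digits iteratively via d_i = x_i mod 5, x_{i+1} = (x_i − d_i)/5. The first 7 digits are (1, 0, 0, 3, 4, 2, 3).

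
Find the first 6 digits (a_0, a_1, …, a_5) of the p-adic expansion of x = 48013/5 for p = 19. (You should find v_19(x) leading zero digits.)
(a_0, …, a_5) = (0, 0, 0, 9, 11, 7)

v_19(48013/5) = 3, so a_0 = ... = a_2 = 0. Factor out: x = 19^3 · u with u = 7/5 a unit in ℤ_19. Expand u iteratively via a_{v+i} = u_i mod 19, u_{i+1} = (u_i − a_{v+i})/19:
  u_0 = 7/5;  a_3 = 9;  u_1 = (u_0 − 9)/19 = -2/5
  u_1 = -2/5;  a_4 = 11;  u_2 = (u_1 − 11)/19 = -3/5
  u_2 = -3/5;  a_5 = 7;  u_3 = (u_2 − 7)/19 = -2/5
Digits: (0, 0, 0, 9, 11, 7).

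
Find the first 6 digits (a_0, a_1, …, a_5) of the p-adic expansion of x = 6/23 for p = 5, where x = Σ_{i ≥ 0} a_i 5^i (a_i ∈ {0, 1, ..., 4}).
(a_0, …, a_5) = (2, 4, 0, 2, 0, 1)

v_5(6/23) = 0 (numerator and denominator both coprime to 5), so x ∈ ℤ_5^×. Compute digits iteratively via a_i = x_i mod 5, x_{i+1} = (x_i − a_i)/5, with x_0 = x:
  x_0 = 6/23;  a_0 = 2;  x_1 = (x_0 − 2)/5 = -8/23
  x_1 = -8/23;  a_1 = 4;  x_2 = (x_1 − 4)/5 = -20/23
  x_2 = -20/23;  a_2 = 0;  x_3 = (x_2 − 0)/5 = -4/23
  x_3 = -4/23;  a_3 = 2;  x_4 = (x_3 − 2)/5 = -10/23
  x_4 = -10/23;  a_4 = 0;  x_5 = (x_4 − 0)/5 = -2/23
  x_5 = -2/23;  a_5 = 1;  x_6 = (x_5 − 1)/5 = -5/23
Digits: (2, 4, 0, 2, 0, 1).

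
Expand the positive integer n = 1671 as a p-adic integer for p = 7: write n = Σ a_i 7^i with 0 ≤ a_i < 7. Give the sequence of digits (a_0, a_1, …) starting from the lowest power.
(a_0, a_1, …) = (5, 0, 6, 4)

Repeated division by 7 gives the digits low-to-high: 1671 = 5 + 6·7^2 + 4·7^3. Digit sequence: (5, 0, 6, 4).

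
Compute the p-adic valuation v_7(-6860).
v_7(-6860) = 3

v_7(n) is the largest exponent k such that 7^k divides n. Factor out: -6860 = -7^3 · 20. (Sign doesn't affect v_p.) So v_7(-6860) = 3.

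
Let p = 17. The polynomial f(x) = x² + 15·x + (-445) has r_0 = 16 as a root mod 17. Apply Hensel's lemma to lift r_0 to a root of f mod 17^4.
r_3 = 38538 (mod 83521)

Hensel: r_{i+1} = r_i − f(r_i)·(f′(r_i))^{-1} mod 17^{i+2}, f′(x) = 2x + 15. Iterate:
  r_0 = 16 (mod 17)
  r_1 = 101 (mod 289)
  r_2 = 4147 (mod 4913)
  r_3 = 38538 (mod 83521)
Final: r = 38538 satisfies f(r) ≡ 0 mod 17^4.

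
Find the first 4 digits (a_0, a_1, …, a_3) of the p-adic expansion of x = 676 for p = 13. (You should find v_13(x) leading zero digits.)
(a_0, …, a_3) = (0, 0, 4, 0)

v_13(676) = 2, so a_0 = ... = a_1 = 0. Factor out: x = 13^2 · u with u = 4 a unit in ℤ_13. Expand u iteratively via a_{v+i} = u_i mod 13, u_{i+1} = (u_i − a_{v+i})/13:
  u_0 = 4;  a_2 = 4;  u_1 = (u_0 − 4)/13 = 0
  u_1 = 0;  a_3 = 0;  u_2 = (u_1 − 0)/13 = 0
Digits: (0, 0, 4, 0).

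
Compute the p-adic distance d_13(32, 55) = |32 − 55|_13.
d_13(32, 55) = 1

Step 1 — x − y = 32 − 55 = -23. Step 2 — v_13(-23) = 0 (factor: -23 = −(13^0 · 23); the sign does not affect v_p). Step 3 — |x − y|_13 = 13^{0} = 1.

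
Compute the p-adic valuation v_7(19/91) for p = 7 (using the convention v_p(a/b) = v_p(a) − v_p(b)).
v_7(19/91) = -1

Factor powers of 7 from the numerator and denominator of the reduced fraction: 19 = 7^0 · 19 and 91 = 7^1 · 13. Apply v_p(a/b) = v_p(a) − v_p(b): v_7(19/91) = 0 − 1 = -1.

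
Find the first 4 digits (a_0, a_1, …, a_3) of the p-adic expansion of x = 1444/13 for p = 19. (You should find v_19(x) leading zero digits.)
(a_0, …, a_3) = (0, 0, 12, 14)

v_19(1444/13) = 2, so a_0 = ... = a_1 = 0. Factor out: x = 19^2 · u with u = 4/13 a unit in ℤ_19. Expand u iteratively via a_{v+i} = u_i mod 19, u_{i+1} = (u_i − a_{v+i})/19:
  u_0 = 4/13;  a_2 = 12;  u_1 = (u_0 − 12)/19 = -8/13
  u_1 = -8/13;  a_3 = 14;  u_2 = (u_1 − 14)/19 = -10/13
Digits: (0, 0, 12, 14).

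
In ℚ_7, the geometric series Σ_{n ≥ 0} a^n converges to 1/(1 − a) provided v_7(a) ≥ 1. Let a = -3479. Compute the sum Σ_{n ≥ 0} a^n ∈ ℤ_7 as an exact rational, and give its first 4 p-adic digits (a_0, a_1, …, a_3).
Σ a^n = 1/(1 − a) = 1/3480;  first 4 digits = (1, 0, 6, 3)

v_7(a) = 2 ≥ 1, so the series converges in ℤ_7 to 1/(1 − a) = 1/(1 − (-3479)) = 1/3480. Expand this rational in ℤ_7: compute digits iteratively via d_i = x_i mod 7, x_{i+1} = (x_i − d_i)/7. The first 4 digits are (1, 0, 6, 3).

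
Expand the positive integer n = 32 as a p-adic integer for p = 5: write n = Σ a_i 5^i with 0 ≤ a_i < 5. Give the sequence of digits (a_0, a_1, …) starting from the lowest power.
(a_0, a_1, …) = (2, 1, 1)

Repeated division by 5 gives the digits low-to-high: 32 = 2 + 1·5^1 + 1·5^2. Digit sequence: (2, 1, 1).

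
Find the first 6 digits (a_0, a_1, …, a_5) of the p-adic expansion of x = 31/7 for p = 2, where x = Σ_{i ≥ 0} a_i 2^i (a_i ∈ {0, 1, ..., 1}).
(a_0, …, a_5) = (1, 0, 0, 1, 0, 1)

v_2(31/7) = 0 (numerator and denominator both coprime to 2), so x ∈ ℤ_2^×. Compute digits iteratively via a_i = x_i mod 2, x_{i+1} = (x_i − a_i)/2, with x_0 = x:
  x_0 = 31/7;  a_0 = 1;  x_1 = (x_0 − 1)/2 = 12/7
  x_1 = 12/7;  a_1 = 0;  x_2 = (x_1 − 0)/2 = 6/7
  x_2 = 6/7;  a_2 = 0;  x_3 = (x_2 − 0)/2 = 3/7
  x_3 = 3/7;  a_3 = 1;  x_4 = (x_3 − 1)/2 = -2/7
  x_4 = -2/7;  a_4 = 0;  x_5 = (x_4 − 0)/2 = -1/7
  x_5 = -1/7;  a_5 = 1;  x_6 = (x_5 − 1)/2 = -4/7
Digits: (1, 0, 0, 1, 0, 1).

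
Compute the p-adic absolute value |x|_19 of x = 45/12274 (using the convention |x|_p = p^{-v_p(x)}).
|45/12274|_19 = 361

Step 1 — compute v_19(x) by factoring powers of 19 out of the numerator and denominator: v_19(45/12274) = -2. Step 2 — apply |x|_p = p^{-v_p(x)} = 19^{2} = 361.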